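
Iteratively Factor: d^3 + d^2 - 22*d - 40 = (d - 5)*(d^2 + 6*d + 8) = (d - 5)*(d + 2)*(d + 4)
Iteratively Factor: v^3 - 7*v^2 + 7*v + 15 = (v + 1)*(v^2 - 8*v + 15) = (v - 5)*(v + 1)*(v - 3)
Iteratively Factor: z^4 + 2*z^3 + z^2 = (z)*(z^3 + 2*z^2 + z) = z*(z + 1)*(z^2 + z) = z*(z + 1)^2*(z)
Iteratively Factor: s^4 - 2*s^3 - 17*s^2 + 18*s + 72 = (s + 2)*(s^3 - 4*s^2 - 9*s + 36) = (s + 2)*(s + 3)*(s^2 - 7*s + 12) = (s - 4)*(s + 2)*(s + 3)*(s - 3)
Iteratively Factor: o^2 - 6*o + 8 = (o - 4)*(o - 2)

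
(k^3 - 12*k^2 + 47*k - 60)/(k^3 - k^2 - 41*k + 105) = (k - 4)/(k + 7)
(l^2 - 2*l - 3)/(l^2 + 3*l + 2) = (l - 3)/(l + 2)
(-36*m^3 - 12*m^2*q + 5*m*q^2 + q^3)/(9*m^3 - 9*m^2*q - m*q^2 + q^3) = (12*m^2 + 8*m*q + q^2)/(-3*m^2 + 2*m*q + q^2)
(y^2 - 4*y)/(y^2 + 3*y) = (y - 4)/(y + 3)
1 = 1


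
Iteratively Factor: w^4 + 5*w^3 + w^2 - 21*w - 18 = (w - 2)*(w^3 + 7*w^2 + 15*w + 9) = (w - 2)*(w + 3)*(w^2 + 4*w + 3) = (w - 2)*(w + 1)*(w + 3)*(w + 3)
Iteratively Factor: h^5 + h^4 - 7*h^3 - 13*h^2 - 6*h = (h - 3)*(h^4 + 4*h^3 + 5*h^2 + 2*h) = (h - 3)*(h + 1)*(h^3 + 3*h^2 + 2*h) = (h - 3)*(h + 1)*(h + 2)*(h^2 + h) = h*(h - 3)*(h + 1)*(h + 2)*(h + 1)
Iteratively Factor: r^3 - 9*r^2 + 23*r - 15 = (r - 3)*(r^2 - 6*r + 5) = (r - 5)*(r - 3)*(r - 1)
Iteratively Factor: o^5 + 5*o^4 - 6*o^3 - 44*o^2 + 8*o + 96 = (o + 4)*(o^4 + o^3 - 10*o^2 - 4*o + 24) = (o + 2)*(o + 4)*(o^3 - o^2 - 8*o + 12) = (o - 2)*(o + 2)*(o + 4)*(o^2 + o - 6) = (o - 2)*(o + 2)*(o + 3)*(o + 4)*(o - 2)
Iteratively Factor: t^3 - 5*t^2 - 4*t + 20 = (t - 2)*(t^2 - 3*t - 10) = (t - 2)*(t + 2)*(t - 5)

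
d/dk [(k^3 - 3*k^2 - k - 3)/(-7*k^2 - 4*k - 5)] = (-7*k^4 - 8*k^3 - 10*k^2 - 12*k - 7)/(49*k^4 + 56*k^3 + 86*k^2 + 40*k + 25)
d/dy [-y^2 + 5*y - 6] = 5 - 2*y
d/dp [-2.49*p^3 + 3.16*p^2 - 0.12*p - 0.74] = -7.47*p^2 + 6.32*p - 0.12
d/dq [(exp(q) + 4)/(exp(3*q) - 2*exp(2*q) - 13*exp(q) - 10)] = ((exp(q) + 4)*(-3*exp(2*q) + 4*exp(q) + 13) + exp(3*q) - 2*exp(2*q) - 13*exp(q) - 10)*exp(q)/(-exp(3*q) + 2*exp(2*q) + 13*exp(q) + 10)^2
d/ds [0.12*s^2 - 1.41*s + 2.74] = 0.24*s - 1.41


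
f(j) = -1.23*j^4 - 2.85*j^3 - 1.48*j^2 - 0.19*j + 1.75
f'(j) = -4.92*j^3 - 8.55*j^2 - 2.96*j - 0.19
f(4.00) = -519.97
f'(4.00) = -463.71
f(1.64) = -24.01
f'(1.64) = -49.74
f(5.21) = -1348.73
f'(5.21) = -943.48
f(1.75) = -29.93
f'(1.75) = -57.92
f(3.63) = -368.33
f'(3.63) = -358.93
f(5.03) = -1186.72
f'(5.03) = -857.54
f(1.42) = -14.67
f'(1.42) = -35.72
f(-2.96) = -31.16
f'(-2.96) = 61.26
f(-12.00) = -20789.57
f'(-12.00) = 7305.89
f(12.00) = -30643.73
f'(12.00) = -9768.67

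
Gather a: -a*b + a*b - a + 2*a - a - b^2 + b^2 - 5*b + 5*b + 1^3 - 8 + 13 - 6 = 0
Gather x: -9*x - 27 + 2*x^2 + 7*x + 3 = 2*x^2 - 2*x - 24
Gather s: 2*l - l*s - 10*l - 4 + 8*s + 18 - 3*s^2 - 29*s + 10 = -8*l - 3*s^2 + s*(-l - 21) + 24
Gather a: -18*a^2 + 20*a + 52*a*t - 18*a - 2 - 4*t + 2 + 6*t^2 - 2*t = -18*a^2 + a*(52*t + 2) + 6*t^2 - 6*t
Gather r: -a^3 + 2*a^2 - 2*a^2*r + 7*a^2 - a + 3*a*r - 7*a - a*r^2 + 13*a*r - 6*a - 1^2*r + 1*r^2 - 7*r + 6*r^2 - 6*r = -a^3 + 9*a^2 - 14*a + r^2*(7 - a) + r*(-2*a^2 + 16*a - 14)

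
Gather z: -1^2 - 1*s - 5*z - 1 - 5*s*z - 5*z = -s + z*(-5*s - 10) - 2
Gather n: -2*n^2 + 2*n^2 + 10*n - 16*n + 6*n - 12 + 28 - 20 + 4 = 0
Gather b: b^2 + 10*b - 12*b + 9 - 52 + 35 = b^2 - 2*b - 8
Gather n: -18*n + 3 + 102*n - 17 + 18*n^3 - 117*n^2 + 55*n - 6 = 18*n^3 - 117*n^2 + 139*n - 20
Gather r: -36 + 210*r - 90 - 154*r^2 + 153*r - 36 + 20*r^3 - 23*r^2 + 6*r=20*r^3 - 177*r^2 + 369*r - 162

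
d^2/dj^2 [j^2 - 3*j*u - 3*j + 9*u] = 2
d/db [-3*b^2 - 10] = -6*b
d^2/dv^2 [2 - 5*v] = 0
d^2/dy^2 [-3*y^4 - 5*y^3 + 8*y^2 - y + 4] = -36*y^2 - 30*y + 16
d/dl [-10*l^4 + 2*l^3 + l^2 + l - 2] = -40*l^3 + 6*l^2 + 2*l + 1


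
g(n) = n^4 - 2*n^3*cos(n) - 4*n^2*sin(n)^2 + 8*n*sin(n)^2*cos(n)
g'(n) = 2*n^3*sin(n) + 4*n^3 - 8*n^2*sin(n)*cos(n) - 6*n^2*cos(n) - 8*n*sin(n)^3 - 8*n*sin(n)^2 + 16*n*sin(n)*cos(n)^2 + 8*sin(n)^2*cos(n)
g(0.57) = 0.53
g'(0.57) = 1.52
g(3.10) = 151.77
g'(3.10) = 184.45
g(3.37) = 199.86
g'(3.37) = 169.04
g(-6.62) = 2443.61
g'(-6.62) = -1071.65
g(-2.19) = 4.83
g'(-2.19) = -17.65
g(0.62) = 0.60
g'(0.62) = 1.27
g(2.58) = 60.87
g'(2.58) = 149.65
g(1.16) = -0.85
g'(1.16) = -7.61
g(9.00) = 7823.26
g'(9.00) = 4233.76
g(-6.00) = 1695.95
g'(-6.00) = -1288.71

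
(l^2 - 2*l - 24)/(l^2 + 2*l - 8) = (l - 6)/(l - 2)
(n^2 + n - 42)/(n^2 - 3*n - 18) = (n + 7)/(n + 3)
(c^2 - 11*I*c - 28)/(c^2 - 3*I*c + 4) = (c - 7*I)/(c + I)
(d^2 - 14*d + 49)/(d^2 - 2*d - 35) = (d - 7)/(d + 5)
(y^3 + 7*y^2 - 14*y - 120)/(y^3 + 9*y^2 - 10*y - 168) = (y + 5)/(y + 7)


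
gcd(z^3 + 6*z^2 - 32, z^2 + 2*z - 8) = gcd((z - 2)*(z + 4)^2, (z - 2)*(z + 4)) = z^2 + 2*z - 8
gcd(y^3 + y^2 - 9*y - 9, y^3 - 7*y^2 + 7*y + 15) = y^2 - 2*y - 3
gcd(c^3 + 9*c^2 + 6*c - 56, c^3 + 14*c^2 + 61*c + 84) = c^2 + 11*c + 28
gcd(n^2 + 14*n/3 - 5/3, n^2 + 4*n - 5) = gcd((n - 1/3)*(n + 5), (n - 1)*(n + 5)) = n + 5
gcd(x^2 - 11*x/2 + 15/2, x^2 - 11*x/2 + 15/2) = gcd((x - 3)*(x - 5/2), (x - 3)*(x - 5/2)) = x^2 - 11*x/2 + 15/2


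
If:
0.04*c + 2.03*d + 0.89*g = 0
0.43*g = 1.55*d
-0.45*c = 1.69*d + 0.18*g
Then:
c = 0.00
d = 0.00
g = 0.00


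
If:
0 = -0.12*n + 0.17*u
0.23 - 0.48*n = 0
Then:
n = 0.48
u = 0.34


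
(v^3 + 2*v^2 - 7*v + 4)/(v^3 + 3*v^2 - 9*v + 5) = (v + 4)/(v + 5)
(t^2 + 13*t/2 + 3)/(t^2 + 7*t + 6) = (t + 1/2)/(t + 1)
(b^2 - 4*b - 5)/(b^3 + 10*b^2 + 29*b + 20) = (b - 5)/(b^2 + 9*b + 20)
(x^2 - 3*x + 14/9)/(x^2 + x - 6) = (x^2 - 3*x + 14/9)/(x^2 + x - 6)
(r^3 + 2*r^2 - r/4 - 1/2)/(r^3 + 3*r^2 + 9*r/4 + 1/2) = (2*r - 1)/(2*r + 1)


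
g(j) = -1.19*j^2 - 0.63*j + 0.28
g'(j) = -2.38*j - 0.63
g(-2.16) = -3.91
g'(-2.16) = 4.51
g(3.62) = -17.59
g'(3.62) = -9.25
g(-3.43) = -11.56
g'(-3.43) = 7.53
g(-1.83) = -2.55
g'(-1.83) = 3.73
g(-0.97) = -0.23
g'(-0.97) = 1.68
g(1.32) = -2.63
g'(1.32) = -3.77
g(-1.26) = -0.82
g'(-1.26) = 2.37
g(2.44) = -8.34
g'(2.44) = -6.44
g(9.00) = -101.78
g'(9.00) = -22.05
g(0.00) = 0.28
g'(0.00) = -0.63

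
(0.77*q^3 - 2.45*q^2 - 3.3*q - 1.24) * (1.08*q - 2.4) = 0.8316*q^4 - 4.494*q^3 + 2.316*q^2 + 6.5808*q + 2.976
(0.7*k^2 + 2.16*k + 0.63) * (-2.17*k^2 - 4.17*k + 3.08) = -1.519*k^4 - 7.6062*k^3 - 8.2183*k^2 + 4.0257*k + 1.9404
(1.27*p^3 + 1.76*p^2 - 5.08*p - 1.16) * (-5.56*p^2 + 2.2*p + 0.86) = -7.0612*p^5 - 6.9916*p^4 + 33.209*p^3 - 3.2128*p^2 - 6.9208*p - 0.9976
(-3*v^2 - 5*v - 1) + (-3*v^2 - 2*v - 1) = -6*v^2 - 7*v - 2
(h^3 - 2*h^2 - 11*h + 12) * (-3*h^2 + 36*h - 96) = -3*h^5 + 42*h^4 - 135*h^3 - 240*h^2 + 1488*h - 1152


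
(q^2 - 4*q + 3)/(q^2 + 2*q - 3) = (q - 3)/(q + 3)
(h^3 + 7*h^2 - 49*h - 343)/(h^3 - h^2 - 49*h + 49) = (h + 7)/(h - 1)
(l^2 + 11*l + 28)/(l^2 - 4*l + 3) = (l^2 + 11*l + 28)/(l^2 - 4*l + 3)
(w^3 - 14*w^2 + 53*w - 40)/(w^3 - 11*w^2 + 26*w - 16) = (w - 5)/(w - 2)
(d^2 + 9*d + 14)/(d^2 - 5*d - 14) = (d + 7)/(d - 7)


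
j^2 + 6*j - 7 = (j - 1)*(j + 7)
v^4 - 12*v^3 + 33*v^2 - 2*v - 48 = (v - 8)*(v - 3)*(v - 2)*(v + 1)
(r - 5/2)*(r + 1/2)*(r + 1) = r^3 - r^2 - 13*r/4 - 5/4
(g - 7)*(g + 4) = g^2 - 3*g - 28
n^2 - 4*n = n*(n - 4)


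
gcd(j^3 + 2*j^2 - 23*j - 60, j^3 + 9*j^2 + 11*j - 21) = j + 3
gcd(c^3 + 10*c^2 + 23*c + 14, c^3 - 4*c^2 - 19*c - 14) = c^2 + 3*c + 2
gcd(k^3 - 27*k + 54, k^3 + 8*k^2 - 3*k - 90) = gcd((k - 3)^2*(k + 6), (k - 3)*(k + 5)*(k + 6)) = k^2 + 3*k - 18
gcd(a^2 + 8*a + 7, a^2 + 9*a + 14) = a + 7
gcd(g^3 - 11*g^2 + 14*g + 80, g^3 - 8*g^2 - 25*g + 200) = g^2 - 13*g + 40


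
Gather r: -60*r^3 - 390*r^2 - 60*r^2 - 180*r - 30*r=-60*r^3 - 450*r^2 - 210*r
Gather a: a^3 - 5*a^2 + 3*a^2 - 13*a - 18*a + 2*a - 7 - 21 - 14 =a^3 - 2*a^2 - 29*a - 42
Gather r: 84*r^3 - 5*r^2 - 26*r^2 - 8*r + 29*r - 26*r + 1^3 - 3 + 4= 84*r^3 - 31*r^2 - 5*r + 2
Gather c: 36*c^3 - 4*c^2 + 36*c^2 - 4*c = 36*c^3 + 32*c^2 - 4*c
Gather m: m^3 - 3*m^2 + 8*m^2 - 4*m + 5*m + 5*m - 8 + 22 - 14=m^3 + 5*m^2 + 6*m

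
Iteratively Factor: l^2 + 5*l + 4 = (l + 1)*(l + 4)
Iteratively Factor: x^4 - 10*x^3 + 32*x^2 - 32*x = (x)*(x^3 - 10*x^2 + 32*x - 32) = x*(x - 4)*(x^2 - 6*x + 8) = x*(x - 4)*(x - 2)*(x - 4)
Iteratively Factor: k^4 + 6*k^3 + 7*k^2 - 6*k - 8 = (k - 1)*(k^3 + 7*k^2 + 14*k + 8) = (k - 1)*(k + 4)*(k^2 + 3*k + 2) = (k - 1)*(k + 1)*(k + 4)*(k + 2)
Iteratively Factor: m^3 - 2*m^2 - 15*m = (m - 5)*(m^2 + 3*m) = m*(m - 5)*(m + 3)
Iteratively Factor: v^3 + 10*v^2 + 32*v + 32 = (v + 4)*(v^2 + 6*v + 8) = (v + 2)*(v + 4)*(v + 4)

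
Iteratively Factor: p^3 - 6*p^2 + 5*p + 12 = (p - 4)*(p^2 - 2*p - 3) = (p - 4)*(p - 3)*(p + 1)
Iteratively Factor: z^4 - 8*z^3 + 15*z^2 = (z)*(z^3 - 8*z^2 + 15*z) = z*(z - 5)*(z^2 - 3*z) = z*(z - 5)*(z - 3)*(z)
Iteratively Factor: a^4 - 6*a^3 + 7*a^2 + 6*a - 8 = (a - 4)*(a^3 - 2*a^2 - a + 2) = (a - 4)*(a - 2)*(a^2 - 1) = (a - 4)*(a - 2)*(a - 1)*(a + 1)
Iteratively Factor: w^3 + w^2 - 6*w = (w + 3)*(w^2 - 2*w) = (w - 2)*(w + 3)*(w)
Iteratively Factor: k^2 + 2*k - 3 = (k - 1)*(k + 3)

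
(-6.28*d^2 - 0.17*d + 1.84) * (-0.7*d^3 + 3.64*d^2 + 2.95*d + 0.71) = 4.396*d^5 - 22.7402*d^4 - 20.4328*d^3 + 1.7373*d^2 + 5.3073*d + 1.3064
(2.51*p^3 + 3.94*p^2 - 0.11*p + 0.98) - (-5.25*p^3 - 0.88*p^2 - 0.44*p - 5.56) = 7.76*p^3 + 4.82*p^2 + 0.33*p + 6.54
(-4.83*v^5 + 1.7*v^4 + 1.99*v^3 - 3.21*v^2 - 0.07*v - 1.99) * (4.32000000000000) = -20.8656*v^5 + 7.344*v^4 + 8.5968*v^3 - 13.8672*v^2 - 0.3024*v - 8.5968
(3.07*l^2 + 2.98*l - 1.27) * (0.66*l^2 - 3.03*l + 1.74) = 2.0262*l^4 - 7.3353*l^3 - 4.5258*l^2 + 9.0333*l - 2.2098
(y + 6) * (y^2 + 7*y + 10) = y^3 + 13*y^2 + 52*y + 60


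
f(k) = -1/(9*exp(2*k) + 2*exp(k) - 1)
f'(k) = -(-18*exp(2*k) - 2*exp(k))/(9*exp(2*k) + 2*exp(k) - 1)^2 = (18*exp(k) + 2)*exp(k)/(9*exp(2*k) + 2*exp(k) - 1)^2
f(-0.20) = -0.15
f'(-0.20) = 0.31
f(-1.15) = -1.87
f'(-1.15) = 8.50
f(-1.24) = -3.01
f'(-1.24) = 18.87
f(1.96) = -0.00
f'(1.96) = 0.00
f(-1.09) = -1.45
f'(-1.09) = 5.69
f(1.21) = -0.01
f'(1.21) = 0.02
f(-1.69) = 3.08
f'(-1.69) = 9.32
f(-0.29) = -0.18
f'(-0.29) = 0.38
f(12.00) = 0.00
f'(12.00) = 0.00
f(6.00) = 0.00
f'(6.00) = 0.00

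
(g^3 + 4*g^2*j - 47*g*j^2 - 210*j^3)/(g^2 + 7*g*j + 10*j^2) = (g^2 - g*j - 42*j^2)/(g + 2*j)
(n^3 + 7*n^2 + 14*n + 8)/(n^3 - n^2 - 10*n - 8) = (n + 4)/(n - 4)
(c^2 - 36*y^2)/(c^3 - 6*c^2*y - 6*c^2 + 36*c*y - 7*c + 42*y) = (c + 6*y)/(c^2 - 6*c - 7)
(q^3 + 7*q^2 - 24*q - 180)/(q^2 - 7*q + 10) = (q^2 + 12*q + 36)/(q - 2)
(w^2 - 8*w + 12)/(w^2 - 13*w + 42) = (w - 2)/(w - 7)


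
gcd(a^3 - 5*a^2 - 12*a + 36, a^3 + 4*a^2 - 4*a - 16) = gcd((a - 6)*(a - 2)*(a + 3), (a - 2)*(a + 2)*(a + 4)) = a - 2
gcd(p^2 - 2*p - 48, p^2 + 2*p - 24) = p + 6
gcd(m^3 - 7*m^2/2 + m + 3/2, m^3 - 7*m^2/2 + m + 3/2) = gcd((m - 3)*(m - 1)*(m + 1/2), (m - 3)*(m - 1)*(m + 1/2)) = m^3 - 7*m^2/2 + m + 3/2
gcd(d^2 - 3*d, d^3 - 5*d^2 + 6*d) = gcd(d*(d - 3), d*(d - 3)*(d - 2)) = d^2 - 3*d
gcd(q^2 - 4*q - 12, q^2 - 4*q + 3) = 1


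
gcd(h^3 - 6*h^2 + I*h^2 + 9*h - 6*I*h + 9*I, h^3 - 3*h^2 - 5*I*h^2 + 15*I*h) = h - 3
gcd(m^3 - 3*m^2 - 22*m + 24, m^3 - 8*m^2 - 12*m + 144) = m^2 - 2*m - 24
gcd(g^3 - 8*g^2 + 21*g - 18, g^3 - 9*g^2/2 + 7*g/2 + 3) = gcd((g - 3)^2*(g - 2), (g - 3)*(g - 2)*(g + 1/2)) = g^2 - 5*g + 6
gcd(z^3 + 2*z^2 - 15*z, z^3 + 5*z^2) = z^2 + 5*z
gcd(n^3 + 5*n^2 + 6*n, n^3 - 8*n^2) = n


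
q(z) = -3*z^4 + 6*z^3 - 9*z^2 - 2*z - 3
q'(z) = -12*z^3 + 18*z^2 - 18*z - 2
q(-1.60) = -67.08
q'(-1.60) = 122.03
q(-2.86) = -411.98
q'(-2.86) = 477.44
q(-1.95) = -121.19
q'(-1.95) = 190.52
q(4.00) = -539.00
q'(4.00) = -554.00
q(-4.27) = -1623.00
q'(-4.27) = 1337.31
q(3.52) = -320.43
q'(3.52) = -365.70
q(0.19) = -3.67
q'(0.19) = -4.85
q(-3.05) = -510.47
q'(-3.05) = 560.82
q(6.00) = -2931.00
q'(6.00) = -2054.00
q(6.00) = -2931.00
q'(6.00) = -2054.00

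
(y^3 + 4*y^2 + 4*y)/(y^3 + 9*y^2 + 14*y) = (y + 2)/(y + 7)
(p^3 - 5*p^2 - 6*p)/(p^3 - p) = (p - 6)/(p - 1)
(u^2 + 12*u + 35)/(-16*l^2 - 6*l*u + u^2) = (u^2 + 12*u + 35)/(-16*l^2 - 6*l*u + u^2)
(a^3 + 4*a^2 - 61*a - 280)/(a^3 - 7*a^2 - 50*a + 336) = (a + 5)/(a - 6)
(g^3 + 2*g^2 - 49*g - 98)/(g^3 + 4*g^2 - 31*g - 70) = (g - 7)/(g - 5)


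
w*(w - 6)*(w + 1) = w^3 - 5*w^2 - 6*w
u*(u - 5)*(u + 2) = u^3 - 3*u^2 - 10*u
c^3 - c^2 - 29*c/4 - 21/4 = (c - 7/2)*(c + 1)*(c + 3/2)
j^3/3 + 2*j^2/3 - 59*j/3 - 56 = (j/3 + 1)*(j - 8)*(j + 7)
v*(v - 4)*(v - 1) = v^3 - 5*v^2 + 4*v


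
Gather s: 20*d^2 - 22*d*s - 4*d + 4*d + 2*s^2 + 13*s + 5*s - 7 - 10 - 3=20*d^2 + 2*s^2 + s*(18 - 22*d) - 20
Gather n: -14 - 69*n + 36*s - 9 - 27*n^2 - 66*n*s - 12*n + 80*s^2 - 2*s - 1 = -27*n^2 + n*(-66*s - 81) + 80*s^2 + 34*s - 24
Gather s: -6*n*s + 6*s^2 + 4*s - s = 6*s^2 + s*(3 - 6*n)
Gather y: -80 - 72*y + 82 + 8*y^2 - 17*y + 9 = 8*y^2 - 89*y + 11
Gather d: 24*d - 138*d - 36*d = -150*d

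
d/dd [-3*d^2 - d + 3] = -6*d - 1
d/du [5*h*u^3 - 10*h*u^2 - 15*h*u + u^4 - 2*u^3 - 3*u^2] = 15*h*u^2 - 20*h*u - 15*h + 4*u^3 - 6*u^2 - 6*u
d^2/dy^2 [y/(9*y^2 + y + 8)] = 2*(y*(18*y + 1)^2 - (27*y + 1)*(9*y^2 + y + 8))/(9*y^2 + y + 8)^3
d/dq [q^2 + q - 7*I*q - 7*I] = 2*q + 1 - 7*I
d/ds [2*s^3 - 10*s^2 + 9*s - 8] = 6*s^2 - 20*s + 9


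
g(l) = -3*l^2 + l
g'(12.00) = -71.00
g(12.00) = -420.00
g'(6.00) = -35.00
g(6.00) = -102.00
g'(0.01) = 0.94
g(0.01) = 0.01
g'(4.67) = -27.02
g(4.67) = -60.76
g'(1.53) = -8.18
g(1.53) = -5.49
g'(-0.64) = 4.84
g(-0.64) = -1.87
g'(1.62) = -8.72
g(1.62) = -6.25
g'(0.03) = 0.82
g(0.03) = 0.03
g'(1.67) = -9.02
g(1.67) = -6.70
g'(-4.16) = 25.96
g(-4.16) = -56.08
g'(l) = 1 - 6*l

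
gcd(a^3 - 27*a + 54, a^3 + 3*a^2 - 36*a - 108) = a + 6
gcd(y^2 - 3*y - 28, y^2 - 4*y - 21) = y - 7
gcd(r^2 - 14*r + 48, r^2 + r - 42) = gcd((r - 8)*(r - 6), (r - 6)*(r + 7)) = r - 6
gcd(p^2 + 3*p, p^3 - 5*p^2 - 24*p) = p^2 + 3*p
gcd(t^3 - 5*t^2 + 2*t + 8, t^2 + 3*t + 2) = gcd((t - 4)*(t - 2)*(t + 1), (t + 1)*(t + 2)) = t + 1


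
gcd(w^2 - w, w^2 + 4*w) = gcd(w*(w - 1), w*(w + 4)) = w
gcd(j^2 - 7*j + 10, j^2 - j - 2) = j - 2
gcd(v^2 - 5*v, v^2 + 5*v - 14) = 1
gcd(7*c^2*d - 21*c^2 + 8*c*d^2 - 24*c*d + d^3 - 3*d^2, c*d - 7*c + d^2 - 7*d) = c + d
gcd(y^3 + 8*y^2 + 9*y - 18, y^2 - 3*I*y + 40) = 1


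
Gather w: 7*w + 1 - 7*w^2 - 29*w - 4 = -7*w^2 - 22*w - 3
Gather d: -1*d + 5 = 5 - d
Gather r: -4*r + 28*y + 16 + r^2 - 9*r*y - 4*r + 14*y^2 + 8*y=r^2 + r*(-9*y - 8) + 14*y^2 + 36*y + 16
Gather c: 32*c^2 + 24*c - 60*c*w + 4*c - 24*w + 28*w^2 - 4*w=32*c^2 + c*(28 - 60*w) + 28*w^2 - 28*w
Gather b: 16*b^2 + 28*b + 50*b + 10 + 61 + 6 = 16*b^2 + 78*b + 77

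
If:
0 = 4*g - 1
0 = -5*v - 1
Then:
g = 1/4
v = -1/5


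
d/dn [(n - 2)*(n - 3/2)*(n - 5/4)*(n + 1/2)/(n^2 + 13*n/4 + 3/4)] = (128*n^5 + 352*n^4 - 1576*n^3 + 432*n^2 + 720*n + 387)/(4*(16*n^4 + 104*n^3 + 193*n^2 + 78*n + 9))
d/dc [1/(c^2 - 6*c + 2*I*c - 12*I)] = 2*(-c + 3 - I)/(c^2 - 6*c + 2*I*c - 12*I)^2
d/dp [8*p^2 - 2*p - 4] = 16*p - 2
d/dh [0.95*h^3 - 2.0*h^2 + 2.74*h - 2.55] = 2.85*h^2 - 4.0*h + 2.74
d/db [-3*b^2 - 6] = -6*b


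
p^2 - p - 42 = (p - 7)*(p + 6)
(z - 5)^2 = z^2 - 10*z + 25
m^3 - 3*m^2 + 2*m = m*(m - 2)*(m - 1)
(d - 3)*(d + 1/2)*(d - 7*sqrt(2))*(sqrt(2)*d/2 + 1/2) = sqrt(2)*d^4/2 - 13*d^3/2 - 5*sqrt(2)*d^3/4 - 17*sqrt(2)*d^2/4 + 65*d^2/4 + 39*d/4 + 35*sqrt(2)*d/4 + 21*sqrt(2)/4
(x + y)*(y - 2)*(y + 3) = x*y^2 + x*y - 6*x + y^3 + y^2 - 6*y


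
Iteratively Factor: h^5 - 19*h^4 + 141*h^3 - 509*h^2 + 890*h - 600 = (h - 5)*(h^4 - 14*h^3 + 71*h^2 - 154*h + 120) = (h - 5)^2*(h^3 - 9*h^2 + 26*h - 24) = (h - 5)^2*(h - 3)*(h^2 - 6*h + 8) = (h - 5)^2*(h - 4)*(h - 3)*(h - 2)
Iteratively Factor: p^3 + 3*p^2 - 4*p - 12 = (p - 2)*(p^2 + 5*p + 6) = (p - 2)*(p + 2)*(p + 3)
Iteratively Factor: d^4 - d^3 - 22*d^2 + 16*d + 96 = (d + 2)*(d^3 - 3*d^2 - 16*d + 48) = (d + 2)*(d + 4)*(d^2 - 7*d + 12) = (d - 4)*(d + 2)*(d + 4)*(d - 3)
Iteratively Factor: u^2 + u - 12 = (u - 3)*(u + 4)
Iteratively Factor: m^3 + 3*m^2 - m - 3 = (m - 1)*(m^2 + 4*m + 3) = (m - 1)*(m + 1)*(m + 3)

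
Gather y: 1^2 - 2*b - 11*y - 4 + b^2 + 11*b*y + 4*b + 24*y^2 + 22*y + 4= b^2 + 2*b + 24*y^2 + y*(11*b + 11) + 1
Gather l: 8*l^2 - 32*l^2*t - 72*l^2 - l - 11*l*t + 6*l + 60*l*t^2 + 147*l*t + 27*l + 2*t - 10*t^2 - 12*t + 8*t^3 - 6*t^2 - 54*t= l^2*(-32*t - 64) + l*(60*t^2 + 136*t + 32) + 8*t^3 - 16*t^2 - 64*t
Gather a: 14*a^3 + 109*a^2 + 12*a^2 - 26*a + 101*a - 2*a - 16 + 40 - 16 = 14*a^3 + 121*a^2 + 73*a + 8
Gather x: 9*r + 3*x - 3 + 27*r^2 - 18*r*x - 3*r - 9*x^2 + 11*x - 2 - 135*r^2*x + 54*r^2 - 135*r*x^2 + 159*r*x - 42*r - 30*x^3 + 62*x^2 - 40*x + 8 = 81*r^2 - 36*r - 30*x^3 + x^2*(53 - 135*r) + x*(-135*r^2 + 141*r - 26) + 3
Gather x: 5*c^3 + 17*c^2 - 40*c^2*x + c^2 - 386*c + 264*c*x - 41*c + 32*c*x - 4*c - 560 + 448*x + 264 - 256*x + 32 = 5*c^3 + 18*c^2 - 431*c + x*(-40*c^2 + 296*c + 192) - 264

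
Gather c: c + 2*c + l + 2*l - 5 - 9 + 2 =3*c + 3*l - 12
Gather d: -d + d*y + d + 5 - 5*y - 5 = d*y - 5*y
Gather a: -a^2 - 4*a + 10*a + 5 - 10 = -a^2 + 6*a - 5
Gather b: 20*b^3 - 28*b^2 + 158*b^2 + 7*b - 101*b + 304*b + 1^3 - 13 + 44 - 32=20*b^3 + 130*b^2 + 210*b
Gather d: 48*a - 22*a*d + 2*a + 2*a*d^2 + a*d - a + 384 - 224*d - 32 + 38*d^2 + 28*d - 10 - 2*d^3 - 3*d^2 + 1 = 49*a - 2*d^3 + d^2*(2*a + 35) + d*(-21*a - 196) + 343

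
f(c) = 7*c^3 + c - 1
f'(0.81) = 14.78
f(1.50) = 24.12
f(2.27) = 83.15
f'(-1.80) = 69.04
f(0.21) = -0.73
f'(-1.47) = 46.38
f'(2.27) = 109.21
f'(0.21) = 1.93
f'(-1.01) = 22.42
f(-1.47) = -24.71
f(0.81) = 3.53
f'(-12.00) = 3025.00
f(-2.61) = -128.07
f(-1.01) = -9.22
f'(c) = 21*c^2 + 1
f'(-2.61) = 144.05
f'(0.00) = 1.00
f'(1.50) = 48.25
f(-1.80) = -43.62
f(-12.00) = -12109.00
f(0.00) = -1.00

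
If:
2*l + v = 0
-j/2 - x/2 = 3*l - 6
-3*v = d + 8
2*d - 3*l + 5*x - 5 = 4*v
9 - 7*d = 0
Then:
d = 9/7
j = 793/210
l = 65/42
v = -65/21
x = -223/210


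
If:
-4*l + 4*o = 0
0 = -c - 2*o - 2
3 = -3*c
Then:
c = -1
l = -1/2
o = -1/2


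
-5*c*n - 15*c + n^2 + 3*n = (-5*c + n)*(n + 3)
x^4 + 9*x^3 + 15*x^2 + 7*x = x*(x + 1)^2*(x + 7)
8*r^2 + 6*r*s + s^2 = (2*r + s)*(4*r + s)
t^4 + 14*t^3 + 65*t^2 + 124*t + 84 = (t + 2)^2*(t + 3)*(t + 7)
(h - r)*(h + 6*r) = h^2 + 5*h*r - 6*r^2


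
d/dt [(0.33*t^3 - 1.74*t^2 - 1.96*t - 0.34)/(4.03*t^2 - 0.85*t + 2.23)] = (1.3299*t^4 - 0.561*t^3 + 11.5855*t^2 - 5.02*t - 4.6598)/(16.2409*t^4 - 6.851*t^3 + 18.6963*t^2 - 3.791*t + 4.9729)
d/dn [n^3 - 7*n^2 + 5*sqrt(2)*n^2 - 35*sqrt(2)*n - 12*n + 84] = 3*n^2 - 14*n + 10*sqrt(2)*n - 35*sqrt(2) - 12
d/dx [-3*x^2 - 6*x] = -6*x - 6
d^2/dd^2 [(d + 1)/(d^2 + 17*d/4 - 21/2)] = 8*((d + 1)*(8*d + 17)^2 - 3*(4*d + 7)*(4*d^2 + 17*d - 42))/(4*d^2 + 17*d - 42)^3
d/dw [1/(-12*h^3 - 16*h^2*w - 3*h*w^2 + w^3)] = (16*h^2 + 6*h*w - 3*w^2)/(12*h^3 + 16*h^2*w + 3*h*w^2 - w^3)^2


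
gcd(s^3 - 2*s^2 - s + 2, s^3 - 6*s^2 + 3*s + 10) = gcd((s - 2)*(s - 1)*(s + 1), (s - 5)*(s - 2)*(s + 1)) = s^2 - s - 2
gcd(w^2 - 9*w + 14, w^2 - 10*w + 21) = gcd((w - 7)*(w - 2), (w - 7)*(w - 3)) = w - 7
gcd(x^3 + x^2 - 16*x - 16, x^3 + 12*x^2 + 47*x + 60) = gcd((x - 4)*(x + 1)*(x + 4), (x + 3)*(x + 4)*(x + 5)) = x + 4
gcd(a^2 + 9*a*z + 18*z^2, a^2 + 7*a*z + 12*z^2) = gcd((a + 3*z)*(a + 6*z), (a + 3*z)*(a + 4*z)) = a + 3*z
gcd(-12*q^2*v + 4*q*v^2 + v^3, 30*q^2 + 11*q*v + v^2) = 6*q + v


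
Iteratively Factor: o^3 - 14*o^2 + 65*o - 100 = (o - 5)*(o^2 - 9*o + 20) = (o - 5)*(o - 4)*(o - 5)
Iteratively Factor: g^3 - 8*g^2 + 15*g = (g - 3)*(g^2 - 5*g) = g*(g - 3)*(g - 5)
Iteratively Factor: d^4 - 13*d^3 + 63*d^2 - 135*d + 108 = (d - 4)*(d^3 - 9*d^2 + 27*d - 27) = (d - 4)*(d - 3)*(d^2 - 6*d + 9) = (d - 4)*(d - 3)^2*(d - 3)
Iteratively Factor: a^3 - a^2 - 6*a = (a - 3)*(a^2 + 2*a) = (a - 3)*(a + 2)*(a)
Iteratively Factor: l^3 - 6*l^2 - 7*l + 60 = (l + 3)*(l^2 - 9*l + 20) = (l - 5)*(l + 3)*(l - 4)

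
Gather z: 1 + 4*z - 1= 4*z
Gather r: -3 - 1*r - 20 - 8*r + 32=9 - 9*r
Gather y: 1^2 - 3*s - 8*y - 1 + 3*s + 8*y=0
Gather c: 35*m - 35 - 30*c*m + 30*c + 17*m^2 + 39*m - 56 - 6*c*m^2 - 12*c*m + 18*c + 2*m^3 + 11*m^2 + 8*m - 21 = c*(-6*m^2 - 42*m + 48) + 2*m^3 + 28*m^2 + 82*m - 112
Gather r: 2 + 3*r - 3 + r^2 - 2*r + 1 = r^2 + r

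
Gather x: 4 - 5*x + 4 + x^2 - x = x^2 - 6*x + 8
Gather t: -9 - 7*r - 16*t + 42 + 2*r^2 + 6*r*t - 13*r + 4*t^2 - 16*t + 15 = 2*r^2 - 20*r + 4*t^2 + t*(6*r - 32) + 48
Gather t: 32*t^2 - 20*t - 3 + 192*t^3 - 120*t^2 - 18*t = 192*t^3 - 88*t^2 - 38*t - 3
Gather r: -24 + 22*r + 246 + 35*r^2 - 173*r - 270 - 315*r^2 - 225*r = -280*r^2 - 376*r - 48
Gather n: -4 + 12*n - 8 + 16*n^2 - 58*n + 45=16*n^2 - 46*n + 33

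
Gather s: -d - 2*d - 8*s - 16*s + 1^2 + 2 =-3*d - 24*s + 3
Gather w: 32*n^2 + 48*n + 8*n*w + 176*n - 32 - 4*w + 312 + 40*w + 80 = 32*n^2 + 224*n + w*(8*n + 36) + 360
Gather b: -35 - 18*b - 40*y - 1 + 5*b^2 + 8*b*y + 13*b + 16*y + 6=5*b^2 + b*(8*y - 5) - 24*y - 30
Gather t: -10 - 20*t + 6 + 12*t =-8*t - 4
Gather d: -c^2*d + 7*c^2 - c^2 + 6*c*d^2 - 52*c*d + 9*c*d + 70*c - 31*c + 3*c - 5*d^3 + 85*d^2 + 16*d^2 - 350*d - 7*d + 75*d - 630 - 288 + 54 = 6*c^2 + 42*c - 5*d^3 + d^2*(6*c + 101) + d*(-c^2 - 43*c - 282) - 864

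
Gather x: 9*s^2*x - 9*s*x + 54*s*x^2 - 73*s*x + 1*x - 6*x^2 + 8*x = x^2*(54*s - 6) + x*(9*s^2 - 82*s + 9)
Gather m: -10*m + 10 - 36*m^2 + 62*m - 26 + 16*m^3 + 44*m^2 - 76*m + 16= 16*m^3 + 8*m^2 - 24*m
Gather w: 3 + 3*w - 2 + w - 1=4*w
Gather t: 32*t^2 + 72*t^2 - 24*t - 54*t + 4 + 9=104*t^2 - 78*t + 13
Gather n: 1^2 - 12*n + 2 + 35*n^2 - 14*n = 35*n^2 - 26*n + 3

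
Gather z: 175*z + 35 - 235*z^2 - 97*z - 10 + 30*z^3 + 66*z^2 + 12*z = 30*z^3 - 169*z^2 + 90*z + 25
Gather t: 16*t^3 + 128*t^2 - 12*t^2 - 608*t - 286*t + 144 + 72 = 16*t^3 + 116*t^2 - 894*t + 216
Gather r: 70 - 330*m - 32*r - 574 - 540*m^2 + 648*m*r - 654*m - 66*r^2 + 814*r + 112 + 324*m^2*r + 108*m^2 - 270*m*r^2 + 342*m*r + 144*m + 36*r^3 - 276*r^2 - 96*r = -432*m^2 - 840*m + 36*r^3 + r^2*(-270*m - 342) + r*(324*m^2 + 990*m + 686) - 392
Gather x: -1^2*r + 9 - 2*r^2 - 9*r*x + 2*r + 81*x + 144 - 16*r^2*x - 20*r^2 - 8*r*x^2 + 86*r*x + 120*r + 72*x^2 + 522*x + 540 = -22*r^2 + 121*r + x^2*(72 - 8*r) + x*(-16*r^2 + 77*r + 603) + 693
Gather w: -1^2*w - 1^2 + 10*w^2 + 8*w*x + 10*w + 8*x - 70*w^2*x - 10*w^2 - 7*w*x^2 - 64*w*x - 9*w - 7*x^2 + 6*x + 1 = -70*w^2*x + w*(-7*x^2 - 56*x) - 7*x^2 + 14*x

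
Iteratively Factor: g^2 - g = (g - 1)*(g)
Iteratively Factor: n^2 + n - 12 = (n + 4)*(n - 3)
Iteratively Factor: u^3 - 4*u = (u + 2)*(u^2 - 2*u) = u*(u + 2)*(u - 2)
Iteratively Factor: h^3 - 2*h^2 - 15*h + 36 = (h - 3)*(h^2 + h - 12) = (h - 3)*(h + 4)*(h - 3)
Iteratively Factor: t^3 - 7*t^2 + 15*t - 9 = (t - 1)*(t^2 - 6*t + 9) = (t - 3)*(t - 1)*(t - 3)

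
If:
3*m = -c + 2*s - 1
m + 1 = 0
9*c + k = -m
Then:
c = 2*s + 2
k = -18*s - 17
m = -1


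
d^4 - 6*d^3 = d^3*(d - 6)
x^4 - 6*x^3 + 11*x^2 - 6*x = x*(x - 3)*(x - 2)*(x - 1)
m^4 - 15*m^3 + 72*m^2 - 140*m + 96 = (m - 8)*(m - 3)*(m - 2)^2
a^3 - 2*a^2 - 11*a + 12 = (a - 4)*(a - 1)*(a + 3)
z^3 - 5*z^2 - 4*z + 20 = (z - 5)*(z - 2)*(z + 2)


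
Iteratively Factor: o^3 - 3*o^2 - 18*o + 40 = (o + 4)*(o^2 - 7*o + 10) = (o - 5)*(o + 4)*(o - 2)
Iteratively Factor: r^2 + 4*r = (r)*(r + 4)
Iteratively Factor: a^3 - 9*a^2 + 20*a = (a - 5)*(a^2 - 4*a) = a*(a - 5)*(a - 4)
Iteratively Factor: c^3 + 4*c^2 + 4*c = (c + 2)*(c^2 + 2*c) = (c + 2)^2*(c)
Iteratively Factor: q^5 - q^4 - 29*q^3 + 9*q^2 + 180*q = (q - 3)*(q^4 + 2*q^3 - 23*q^2 - 60*q) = (q - 3)*(q + 4)*(q^3 - 2*q^2 - 15*q) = (q - 3)*(q + 3)*(q + 4)*(q^2 - 5*q) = q*(q - 3)*(q + 3)*(q + 4)*(q - 5)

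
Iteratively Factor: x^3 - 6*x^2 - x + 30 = (x - 5)*(x^2 - x - 6) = (x - 5)*(x - 3)*(x + 2)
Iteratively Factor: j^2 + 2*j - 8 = (j - 2)*(j + 4)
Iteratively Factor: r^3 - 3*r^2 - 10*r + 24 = (r + 3)*(r^2 - 6*r + 8) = (r - 2)*(r + 3)*(r - 4)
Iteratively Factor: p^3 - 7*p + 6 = (p + 3)*(p^2 - 3*p + 2) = (p - 2)*(p + 3)*(p - 1)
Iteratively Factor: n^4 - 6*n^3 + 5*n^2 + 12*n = (n + 1)*(n^3 - 7*n^2 + 12*n) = (n - 4)*(n + 1)*(n^2 - 3*n) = n*(n - 4)*(n + 1)*(n - 3)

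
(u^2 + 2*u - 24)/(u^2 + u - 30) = (u - 4)/(u - 5)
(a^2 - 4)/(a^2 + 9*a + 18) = (a^2 - 4)/(a^2 + 9*a + 18)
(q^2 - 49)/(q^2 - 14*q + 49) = (q + 7)/(q - 7)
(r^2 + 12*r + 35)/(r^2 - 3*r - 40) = (r + 7)/(r - 8)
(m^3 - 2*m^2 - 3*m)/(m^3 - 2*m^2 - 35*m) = (-m^2 + 2*m + 3)/(-m^2 + 2*m + 35)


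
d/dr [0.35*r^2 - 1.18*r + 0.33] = 0.7*r - 1.18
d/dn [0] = 0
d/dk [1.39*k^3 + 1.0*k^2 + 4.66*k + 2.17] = 4.17*k^2 + 2.0*k + 4.66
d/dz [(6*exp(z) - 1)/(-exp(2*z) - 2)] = 2*(3*exp(2*z) - exp(z) - 6)*exp(z)/(exp(4*z) + 4*exp(2*z) + 4)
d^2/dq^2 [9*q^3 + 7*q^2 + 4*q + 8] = 54*q + 14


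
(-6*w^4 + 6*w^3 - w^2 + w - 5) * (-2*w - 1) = 12*w^5 - 6*w^4 - 4*w^3 - w^2 + 9*w + 5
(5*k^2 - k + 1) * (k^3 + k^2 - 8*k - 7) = 5*k^5 + 4*k^4 - 40*k^3 - 26*k^2 - k - 7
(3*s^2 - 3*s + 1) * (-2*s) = -6*s^3 + 6*s^2 - 2*s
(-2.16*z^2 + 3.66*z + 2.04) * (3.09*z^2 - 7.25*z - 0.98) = -6.6744*z^4 + 26.9694*z^3 - 18.1146*z^2 - 18.3768*z - 1.9992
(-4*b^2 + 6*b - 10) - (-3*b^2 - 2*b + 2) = -b^2 + 8*b - 12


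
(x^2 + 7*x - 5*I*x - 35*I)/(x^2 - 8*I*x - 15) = (x + 7)/(x - 3*I)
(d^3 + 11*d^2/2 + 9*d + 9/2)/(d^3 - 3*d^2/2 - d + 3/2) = (2*d^2 + 9*d + 9)/(2*d^2 - 5*d + 3)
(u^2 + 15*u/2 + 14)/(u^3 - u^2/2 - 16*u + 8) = (2*u + 7)/(2*u^2 - 9*u + 4)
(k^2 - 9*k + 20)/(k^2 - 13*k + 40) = (k - 4)/(k - 8)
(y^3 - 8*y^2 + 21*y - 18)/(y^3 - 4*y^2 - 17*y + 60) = (y^2 - 5*y + 6)/(y^2 - y - 20)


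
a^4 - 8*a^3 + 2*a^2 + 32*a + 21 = (a - 7)*(a - 3)*(a + 1)^2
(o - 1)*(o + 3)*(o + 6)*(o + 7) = o^4 + 15*o^3 + 65*o^2 + 45*o - 126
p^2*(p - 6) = p^3 - 6*p^2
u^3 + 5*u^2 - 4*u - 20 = (u - 2)*(u + 2)*(u + 5)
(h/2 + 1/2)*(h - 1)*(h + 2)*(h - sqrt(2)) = h^4/2 - sqrt(2)*h^3/2 + h^3 - sqrt(2)*h^2 - h^2/2 - h + sqrt(2)*h/2 + sqrt(2)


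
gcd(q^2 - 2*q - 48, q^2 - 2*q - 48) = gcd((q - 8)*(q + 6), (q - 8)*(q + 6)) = q^2 - 2*q - 48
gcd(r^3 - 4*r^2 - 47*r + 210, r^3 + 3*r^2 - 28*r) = r + 7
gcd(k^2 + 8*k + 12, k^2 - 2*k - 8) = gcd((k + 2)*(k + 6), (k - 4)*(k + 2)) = k + 2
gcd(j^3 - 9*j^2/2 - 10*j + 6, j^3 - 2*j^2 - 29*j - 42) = j + 2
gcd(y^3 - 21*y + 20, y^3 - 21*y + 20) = y^3 - 21*y + 20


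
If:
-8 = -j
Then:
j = 8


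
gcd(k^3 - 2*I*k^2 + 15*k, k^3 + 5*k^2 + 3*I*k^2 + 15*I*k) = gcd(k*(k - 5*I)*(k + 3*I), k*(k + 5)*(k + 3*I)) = k^2 + 3*I*k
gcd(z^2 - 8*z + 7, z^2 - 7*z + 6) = z - 1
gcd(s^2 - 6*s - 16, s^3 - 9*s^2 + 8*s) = s - 8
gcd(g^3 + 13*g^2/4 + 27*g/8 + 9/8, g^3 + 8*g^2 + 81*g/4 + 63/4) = g + 3/2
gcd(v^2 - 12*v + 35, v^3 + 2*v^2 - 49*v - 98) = v - 7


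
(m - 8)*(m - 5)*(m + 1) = m^3 - 12*m^2 + 27*m + 40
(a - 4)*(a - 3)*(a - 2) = a^3 - 9*a^2 + 26*a - 24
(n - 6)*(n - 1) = n^2 - 7*n + 6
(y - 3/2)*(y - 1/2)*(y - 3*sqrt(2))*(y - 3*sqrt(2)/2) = y^4 - 9*sqrt(2)*y^3/2 - 2*y^3 + 39*y^2/4 + 9*sqrt(2)*y^2 - 18*y - 27*sqrt(2)*y/8 + 27/4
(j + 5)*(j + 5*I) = j^2 + 5*j + 5*I*j + 25*I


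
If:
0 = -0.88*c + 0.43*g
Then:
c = 0.488636363636364*g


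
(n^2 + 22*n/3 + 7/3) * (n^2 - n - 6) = n^4 + 19*n^3/3 - 11*n^2 - 139*n/3 - 14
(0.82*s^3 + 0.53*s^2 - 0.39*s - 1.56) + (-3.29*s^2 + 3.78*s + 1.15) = 0.82*s^3 - 2.76*s^2 + 3.39*s - 0.41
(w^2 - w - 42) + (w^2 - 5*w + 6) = 2*w^2 - 6*w - 36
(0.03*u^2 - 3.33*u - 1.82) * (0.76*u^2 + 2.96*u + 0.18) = 0.0228*u^4 - 2.442*u^3 - 11.2346*u^2 - 5.9866*u - 0.3276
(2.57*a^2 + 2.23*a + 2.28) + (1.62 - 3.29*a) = 2.57*a^2 - 1.06*a + 3.9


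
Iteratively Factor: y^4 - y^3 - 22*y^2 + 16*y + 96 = (y - 3)*(y^3 + 2*y^2 - 16*y - 32) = (y - 3)*(y + 4)*(y^2 - 2*y - 8) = (y - 4)*(y - 3)*(y + 4)*(y + 2)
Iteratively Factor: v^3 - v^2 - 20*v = (v)*(v^2 - v - 20) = v*(v + 4)*(v - 5)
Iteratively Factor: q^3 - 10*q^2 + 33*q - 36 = (q - 3)*(q^2 - 7*q + 12) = (q - 4)*(q - 3)*(q - 3)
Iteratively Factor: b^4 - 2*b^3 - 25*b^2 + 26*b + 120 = (b - 3)*(b^3 + b^2 - 22*b - 40) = (b - 5)*(b - 3)*(b^2 + 6*b + 8) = (b - 5)*(b - 3)*(b + 2)*(b + 4)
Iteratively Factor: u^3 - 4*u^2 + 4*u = (u - 2)*(u^2 - 2*u) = u*(u - 2)*(u - 2)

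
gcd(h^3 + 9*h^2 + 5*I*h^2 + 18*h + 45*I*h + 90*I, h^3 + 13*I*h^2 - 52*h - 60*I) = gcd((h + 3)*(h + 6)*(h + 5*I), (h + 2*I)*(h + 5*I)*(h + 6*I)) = h + 5*I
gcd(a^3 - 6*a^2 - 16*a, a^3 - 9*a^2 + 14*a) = a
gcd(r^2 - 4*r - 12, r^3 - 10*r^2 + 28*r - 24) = r - 6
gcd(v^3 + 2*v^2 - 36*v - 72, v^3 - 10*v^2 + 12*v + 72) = v^2 - 4*v - 12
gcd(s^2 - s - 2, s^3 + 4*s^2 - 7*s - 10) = s^2 - s - 2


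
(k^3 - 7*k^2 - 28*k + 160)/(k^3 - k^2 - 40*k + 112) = (k^2 - 3*k - 40)/(k^2 + 3*k - 28)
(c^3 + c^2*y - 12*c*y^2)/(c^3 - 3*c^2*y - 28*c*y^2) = (-c + 3*y)/(-c + 7*y)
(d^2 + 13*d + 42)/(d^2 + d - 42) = (d + 6)/(d - 6)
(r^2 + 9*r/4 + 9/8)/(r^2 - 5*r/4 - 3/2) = (r + 3/2)/(r - 2)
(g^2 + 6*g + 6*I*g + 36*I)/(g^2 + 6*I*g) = (g + 6)/g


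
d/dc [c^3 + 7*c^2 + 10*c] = 3*c^2 + 14*c + 10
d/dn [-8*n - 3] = -8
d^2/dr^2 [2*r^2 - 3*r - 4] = 4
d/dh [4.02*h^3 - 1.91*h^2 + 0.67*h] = 12.06*h^2 - 3.82*h + 0.67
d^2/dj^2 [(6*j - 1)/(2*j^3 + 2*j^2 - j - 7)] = 2*((6*j - 1)*(6*j^2 + 4*j - 1)^2 + 2*(-18*j^2 - 12*j - (3*j + 1)*(6*j - 1) + 3)*(2*j^3 + 2*j^2 - j - 7))/(2*j^3 + 2*j^2 - j - 7)^3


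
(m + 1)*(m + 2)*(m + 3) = m^3 + 6*m^2 + 11*m + 6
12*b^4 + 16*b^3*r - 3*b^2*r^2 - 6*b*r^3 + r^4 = (-6*b + r)*(-2*b + r)*(b + r)^2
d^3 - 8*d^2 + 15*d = d*(d - 5)*(d - 3)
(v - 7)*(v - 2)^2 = v^3 - 11*v^2 + 32*v - 28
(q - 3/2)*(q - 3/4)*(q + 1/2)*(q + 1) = q^4 - 3*q^3/4 - 7*q^2/4 + 9*q/16 + 9/16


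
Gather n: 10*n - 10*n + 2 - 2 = 0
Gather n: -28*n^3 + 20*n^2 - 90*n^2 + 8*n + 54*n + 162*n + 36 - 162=-28*n^3 - 70*n^2 + 224*n - 126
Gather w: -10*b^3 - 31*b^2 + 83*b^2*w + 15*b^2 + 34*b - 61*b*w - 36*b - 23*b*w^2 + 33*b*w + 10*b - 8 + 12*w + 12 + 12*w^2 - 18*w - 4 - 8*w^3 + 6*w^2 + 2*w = -10*b^3 - 16*b^2 + 8*b - 8*w^3 + w^2*(18 - 23*b) + w*(83*b^2 - 28*b - 4)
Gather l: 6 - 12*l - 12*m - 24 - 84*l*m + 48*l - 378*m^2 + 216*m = l*(36 - 84*m) - 378*m^2 + 204*m - 18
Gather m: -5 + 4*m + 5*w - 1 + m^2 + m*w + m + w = m^2 + m*(w + 5) + 6*w - 6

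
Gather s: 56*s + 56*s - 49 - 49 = 112*s - 98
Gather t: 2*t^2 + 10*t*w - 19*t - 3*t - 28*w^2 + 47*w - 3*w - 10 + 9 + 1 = 2*t^2 + t*(10*w - 22) - 28*w^2 + 44*w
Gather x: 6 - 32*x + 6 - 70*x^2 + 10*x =-70*x^2 - 22*x + 12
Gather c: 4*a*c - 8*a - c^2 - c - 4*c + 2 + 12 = -8*a - c^2 + c*(4*a - 5) + 14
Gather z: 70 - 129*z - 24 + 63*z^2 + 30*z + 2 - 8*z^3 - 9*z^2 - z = -8*z^3 + 54*z^2 - 100*z + 48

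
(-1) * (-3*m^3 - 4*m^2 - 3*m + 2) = 3*m^3 + 4*m^2 + 3*m - 2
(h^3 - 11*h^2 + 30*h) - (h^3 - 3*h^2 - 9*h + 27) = -8*h^2 + 39*h - 27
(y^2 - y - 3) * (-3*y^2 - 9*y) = -3*y^4 - 6*y^3 + 18*y^2 + 27*y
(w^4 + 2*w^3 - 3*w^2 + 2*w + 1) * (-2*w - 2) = -2*w^5 - 6*w^4 + 2*w^3 + 2*w^2 - 6*w - 2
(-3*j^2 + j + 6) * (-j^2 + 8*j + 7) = 3*j^4 - 25*j^3 - 19*j^2 + 55*j + 42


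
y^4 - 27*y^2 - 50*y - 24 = (y - 6)*(y + 1)^2*(y + 4)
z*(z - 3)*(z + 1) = z^3 - 2*z^2 - 3*z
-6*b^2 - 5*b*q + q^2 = (-6*b + q)*(b + q)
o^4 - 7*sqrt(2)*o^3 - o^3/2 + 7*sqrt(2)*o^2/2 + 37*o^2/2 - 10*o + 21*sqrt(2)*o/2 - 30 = (o - 3/2)*(o + 1)*(o - 5*sqrt(2))*(o - 2*sqrt(2))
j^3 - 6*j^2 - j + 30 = (j - 5)*(j - 3)*(j + 2)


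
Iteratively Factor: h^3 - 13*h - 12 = (h - 4)*(h^2 + 4*h + 3) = (h - 4)*(h + 3)*(h + 1)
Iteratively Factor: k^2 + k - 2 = (k + 2)*(k - 1)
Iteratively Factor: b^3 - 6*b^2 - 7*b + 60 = (b - 5)*(b^2 - b - 12) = (b - 5)*(b - 4)*(b + 3)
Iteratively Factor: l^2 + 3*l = (l + 3)*(l)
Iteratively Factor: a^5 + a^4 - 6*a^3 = (a + 3)*(a^4 - 2*a^3) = (a - 2)*(a + 3)*(a^3) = a*(a - 2)*(a + 3)*(a^2) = a^2*(a - 2)*(a + 3)*(a)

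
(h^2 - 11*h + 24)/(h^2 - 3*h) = (h - 8)/h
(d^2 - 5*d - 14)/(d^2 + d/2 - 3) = 2*(d - 7)/(2*d - 3)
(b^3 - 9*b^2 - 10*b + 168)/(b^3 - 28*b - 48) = (b - 7)/(b + 2)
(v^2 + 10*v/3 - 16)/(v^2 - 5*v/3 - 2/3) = (-3*v^2 - 10*v + 48)/(-3*v^2 + 5*v + 2)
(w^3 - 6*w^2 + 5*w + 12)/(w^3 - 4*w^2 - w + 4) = (w - 3)/(w - 1)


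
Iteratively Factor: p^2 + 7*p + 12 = (p + 4)*(p + 3)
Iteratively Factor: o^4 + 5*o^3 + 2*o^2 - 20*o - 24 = (o + 2)*(o^3 + 3*o^2 - 4*o - 12) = (o - 2)*(o + 2)*(o^2 + 5*o + 6) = (o - 2)*(o + 2)^2*(o + 3)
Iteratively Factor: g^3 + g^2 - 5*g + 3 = (g - 1)*(g^2 + 2*g - 3) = (g - 1)*(g + 3)*(g - 1)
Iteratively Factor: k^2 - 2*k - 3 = (k - 3)*(k + 1)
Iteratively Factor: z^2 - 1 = (z - 1)*(z + 1)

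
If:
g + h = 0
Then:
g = -h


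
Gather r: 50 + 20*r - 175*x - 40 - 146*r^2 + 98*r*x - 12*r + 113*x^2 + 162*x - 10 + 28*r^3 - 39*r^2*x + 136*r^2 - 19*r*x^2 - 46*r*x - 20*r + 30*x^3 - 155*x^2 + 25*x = 28*r^3 + r^2*(-39*x - 10) + r*(-19*x^2 + 52*x - 12) + 30*x^3 - 42*x^2 + 12*x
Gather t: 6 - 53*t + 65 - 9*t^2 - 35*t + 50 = -9*t^2 - 88*t + 121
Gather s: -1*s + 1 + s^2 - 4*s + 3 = s^2 - 5*s + 4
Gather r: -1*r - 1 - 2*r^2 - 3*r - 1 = -2*r^2 - 4*r - 2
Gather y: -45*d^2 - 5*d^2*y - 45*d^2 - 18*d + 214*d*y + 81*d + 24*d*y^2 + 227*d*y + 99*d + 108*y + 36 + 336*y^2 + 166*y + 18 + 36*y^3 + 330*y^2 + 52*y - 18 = -90*d^2 + 162*d + 36*y^3 + y^2*(24*d + 666) + y*(-5*d^2 + 441*d + 326) + 36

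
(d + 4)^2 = d^2 + 8*d + 16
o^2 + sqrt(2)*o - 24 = (o - 3*sqrt(2))*(o + 4*sqrt(2))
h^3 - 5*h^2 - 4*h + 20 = (h - 5)*(h - 2)*(h + 2)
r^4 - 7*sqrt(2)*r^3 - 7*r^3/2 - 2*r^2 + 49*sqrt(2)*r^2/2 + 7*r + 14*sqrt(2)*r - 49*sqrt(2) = (r - 7/2)*(r - 7*sqrt(2))*(r - sqrt(2))*(r + sqrt(2))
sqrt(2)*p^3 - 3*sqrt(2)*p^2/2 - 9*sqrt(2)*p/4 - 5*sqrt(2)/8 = (p - 5/2)*(p + 1/2)*(sqrt(2)*p + sqrt(2)/2)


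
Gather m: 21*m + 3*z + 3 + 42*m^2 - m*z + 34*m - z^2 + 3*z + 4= 42*m^2 + m*(55 - z) - z^2 + 6*z + 7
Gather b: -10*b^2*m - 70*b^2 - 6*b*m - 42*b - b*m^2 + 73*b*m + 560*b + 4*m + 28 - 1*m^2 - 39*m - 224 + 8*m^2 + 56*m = b^2*(-10*m - 70) + b*(-m^2 + 67*m + 518) + 7*m^2 + 21*m - 196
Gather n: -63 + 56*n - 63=56*n - 126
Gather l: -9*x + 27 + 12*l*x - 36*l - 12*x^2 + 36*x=l*(12*x - 36) - 12*x^2 + 27*x + 27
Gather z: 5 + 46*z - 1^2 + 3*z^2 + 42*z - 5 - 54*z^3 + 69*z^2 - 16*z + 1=-54*z^3 + 72*z^2 + 72*z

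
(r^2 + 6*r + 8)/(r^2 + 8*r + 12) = (r + 4)/(r + 6)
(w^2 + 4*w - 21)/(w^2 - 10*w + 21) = (w + 7)/(w - 7)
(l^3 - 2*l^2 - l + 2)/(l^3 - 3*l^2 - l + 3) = (l - 2)/(l - 3)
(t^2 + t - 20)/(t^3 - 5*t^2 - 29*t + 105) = (t - 4)/(t^2 - 10*t + 21)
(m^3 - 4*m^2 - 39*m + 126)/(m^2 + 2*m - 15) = (m^2 - m - 42)/(m + 5)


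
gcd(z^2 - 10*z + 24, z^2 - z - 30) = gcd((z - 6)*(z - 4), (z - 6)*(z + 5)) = z - 6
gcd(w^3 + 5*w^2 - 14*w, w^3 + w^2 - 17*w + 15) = 1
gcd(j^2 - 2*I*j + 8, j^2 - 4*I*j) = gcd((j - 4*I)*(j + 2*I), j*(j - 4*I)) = j - 4*I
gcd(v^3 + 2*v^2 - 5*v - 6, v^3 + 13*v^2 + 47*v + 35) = v + 1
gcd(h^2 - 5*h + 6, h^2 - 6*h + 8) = h - 2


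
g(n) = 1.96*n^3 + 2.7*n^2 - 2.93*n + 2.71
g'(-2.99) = 33.49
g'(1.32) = 14.44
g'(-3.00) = 33.79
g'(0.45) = 0.69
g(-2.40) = -1.80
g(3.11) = 78.67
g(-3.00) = -17.12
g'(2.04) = 32.56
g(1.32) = 8.05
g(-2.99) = -16.78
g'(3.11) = 70.74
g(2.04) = 24.61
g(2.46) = 41.02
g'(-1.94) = 8.72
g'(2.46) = 45.94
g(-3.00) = -17.12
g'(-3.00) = 33.79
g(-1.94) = 4.25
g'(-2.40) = 17.98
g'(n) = 5.88*n^2 + 5.4*n - 2.93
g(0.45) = 2.12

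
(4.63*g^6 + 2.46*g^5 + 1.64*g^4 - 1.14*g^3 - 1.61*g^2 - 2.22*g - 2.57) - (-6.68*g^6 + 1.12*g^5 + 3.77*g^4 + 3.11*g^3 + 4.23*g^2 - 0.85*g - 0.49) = 11.31*g^6 + 1.34*g^5 - 2.13*g^4 - 4.25*g^3 - 5.84*g^2 - 1.37*g - 2.08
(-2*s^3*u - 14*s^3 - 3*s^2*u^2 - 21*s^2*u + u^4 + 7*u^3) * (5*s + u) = -10*s^4*u - 70*s^4 - 17*s^3*u^2 - 119*s^3*u - 3*s^2*u^3 - 21*s^2*u^2 + 5*s*u^4 + 35*s*u^3 + u^5 + 7*u^4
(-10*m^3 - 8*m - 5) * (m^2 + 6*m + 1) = -10*m^5 - 60*m^4 - 18*m^3 - 53*m^2 - 38*m - 5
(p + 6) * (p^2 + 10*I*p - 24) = p^3 + 6*p^2 + 10*I*p^2 - 24*p + 60*I*p - 144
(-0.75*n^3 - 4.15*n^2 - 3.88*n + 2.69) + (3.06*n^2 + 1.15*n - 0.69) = -0.75*n^3 - 1.09*n^2 - 2.73*n + 2.0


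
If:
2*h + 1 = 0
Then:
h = -1/2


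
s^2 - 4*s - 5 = (s - 5)*(s + 1)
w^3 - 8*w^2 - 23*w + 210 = (w - 7)*(w - 6)*(w + 5)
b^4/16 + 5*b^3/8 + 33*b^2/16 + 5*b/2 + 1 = (b/4 + 1)^2*(b + 1)^2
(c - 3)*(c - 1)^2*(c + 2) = c^4 - 3*c^3 - 3*c^2 + 11*c - 6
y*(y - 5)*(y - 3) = y^3 - 8*y^2 + 15*y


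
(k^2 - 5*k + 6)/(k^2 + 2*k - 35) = (k^2 - 5*k + 6)/(k^2 + 2*k - 35)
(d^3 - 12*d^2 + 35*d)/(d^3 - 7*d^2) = (d - 5)/d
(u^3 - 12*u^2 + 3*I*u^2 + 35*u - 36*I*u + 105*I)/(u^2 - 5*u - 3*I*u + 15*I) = (u^2 + u*(-7 + 3*I) - 21*I)/(u - 3*I)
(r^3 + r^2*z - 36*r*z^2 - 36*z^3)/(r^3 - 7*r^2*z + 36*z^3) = (-r^2 - 7*r*z - 6*z^2)/(-r^2 + r*z + 6*z^2)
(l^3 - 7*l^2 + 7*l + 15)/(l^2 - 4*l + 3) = (l^2 - 4*l - 5)/(l - 1)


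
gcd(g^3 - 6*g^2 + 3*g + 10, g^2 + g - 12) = 1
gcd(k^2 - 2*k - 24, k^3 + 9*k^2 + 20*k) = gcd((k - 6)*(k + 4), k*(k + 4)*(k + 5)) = k + 4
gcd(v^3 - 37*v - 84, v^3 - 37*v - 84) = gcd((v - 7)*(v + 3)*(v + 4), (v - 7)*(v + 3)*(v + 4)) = v^3 - 37*v - 84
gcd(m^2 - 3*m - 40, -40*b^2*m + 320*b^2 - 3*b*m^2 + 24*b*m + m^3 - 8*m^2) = m - 8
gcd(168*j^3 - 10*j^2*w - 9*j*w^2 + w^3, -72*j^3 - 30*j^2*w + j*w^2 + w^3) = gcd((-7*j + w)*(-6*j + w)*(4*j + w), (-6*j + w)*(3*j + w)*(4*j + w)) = -24*j^2 - 2*j*w + w^2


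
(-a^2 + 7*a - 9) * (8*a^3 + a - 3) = -8*a^5 + 56*a^4 - 73*a^3 + 10*a^2 - 30*a + 27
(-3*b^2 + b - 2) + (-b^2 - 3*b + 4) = -4*b^2 - 2*b + 2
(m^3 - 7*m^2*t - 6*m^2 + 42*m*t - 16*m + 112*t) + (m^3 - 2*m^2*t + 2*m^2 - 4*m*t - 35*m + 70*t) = 2*m^3 - 9*m^2*t - 4*m^2 + 38*m*t - 51*m + 182*t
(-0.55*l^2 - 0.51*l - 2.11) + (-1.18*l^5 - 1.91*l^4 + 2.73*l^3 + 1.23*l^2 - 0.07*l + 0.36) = -1.18*l^5 - 1.91*l^4 + 2.73*l^3 + 0.68*l^2 - 0.58*l - 1.75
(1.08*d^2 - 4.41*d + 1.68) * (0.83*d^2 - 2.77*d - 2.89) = 0.8964*d^4 - 6.6519*d^3 + 10.4889*d^2 + 8.0913*d - 4.8552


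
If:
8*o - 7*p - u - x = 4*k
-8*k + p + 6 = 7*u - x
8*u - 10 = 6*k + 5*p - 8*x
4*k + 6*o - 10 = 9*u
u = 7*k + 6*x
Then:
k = -5707/4202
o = 73939/8404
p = 20827/2101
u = 17441/4202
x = 9565/4202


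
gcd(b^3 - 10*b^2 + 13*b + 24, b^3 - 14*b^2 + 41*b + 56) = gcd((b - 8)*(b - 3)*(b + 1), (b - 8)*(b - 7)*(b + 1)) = b^2 - 7*b - 8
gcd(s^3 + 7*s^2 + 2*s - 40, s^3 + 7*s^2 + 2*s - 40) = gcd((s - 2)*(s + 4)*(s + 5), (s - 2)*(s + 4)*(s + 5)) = s^3 + 7*s^2 + 2*s - 40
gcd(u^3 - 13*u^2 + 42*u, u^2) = u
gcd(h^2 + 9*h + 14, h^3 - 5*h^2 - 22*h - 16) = h + 2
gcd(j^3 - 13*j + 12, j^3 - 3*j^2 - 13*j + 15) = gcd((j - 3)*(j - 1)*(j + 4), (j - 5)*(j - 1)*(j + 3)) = j - 1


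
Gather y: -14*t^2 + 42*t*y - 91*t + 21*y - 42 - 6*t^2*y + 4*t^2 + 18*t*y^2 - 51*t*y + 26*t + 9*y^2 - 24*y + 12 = -10*t^2 - 65*t + y^2*(18*t + 9) + y*(-6*t^2 - 9*t - 3) - 30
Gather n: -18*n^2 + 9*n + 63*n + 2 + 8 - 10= -18*n^2 + 72*n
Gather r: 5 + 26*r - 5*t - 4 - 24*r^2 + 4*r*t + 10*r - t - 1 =-24*r^2 + r*(4*t + 36) - 6*t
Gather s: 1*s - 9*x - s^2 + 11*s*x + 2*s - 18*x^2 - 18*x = -s^2 + s*(11*x + 3) - 18*x^2 - 27*x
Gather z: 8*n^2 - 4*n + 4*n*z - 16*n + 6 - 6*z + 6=8*n^2 - 20*n + z*(4*n - 6) + 12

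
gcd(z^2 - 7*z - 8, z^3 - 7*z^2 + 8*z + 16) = z + 1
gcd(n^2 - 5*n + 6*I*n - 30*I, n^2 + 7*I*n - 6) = n + 6*I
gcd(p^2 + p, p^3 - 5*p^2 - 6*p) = p^2 + p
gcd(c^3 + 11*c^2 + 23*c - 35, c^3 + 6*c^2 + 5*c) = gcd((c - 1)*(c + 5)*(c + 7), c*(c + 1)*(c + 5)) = c + 5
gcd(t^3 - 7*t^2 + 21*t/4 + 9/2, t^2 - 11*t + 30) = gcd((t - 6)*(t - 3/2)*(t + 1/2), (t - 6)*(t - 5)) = t - 6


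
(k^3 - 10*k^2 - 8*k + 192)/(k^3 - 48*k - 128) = (k - 6)/(k + 4)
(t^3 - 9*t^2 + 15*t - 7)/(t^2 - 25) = (t^3 - 9*t^2 + 15*t - 7)/(t^2 - 25)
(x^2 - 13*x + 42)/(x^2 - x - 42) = (x - 6)/(x + 6)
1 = 1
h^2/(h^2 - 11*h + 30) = h^2/(h^2 - 11*h + 30)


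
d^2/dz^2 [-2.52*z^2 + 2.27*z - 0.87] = -5.04000000000000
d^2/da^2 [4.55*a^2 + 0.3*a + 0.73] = 9.10000000000000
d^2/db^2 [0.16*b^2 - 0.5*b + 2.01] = 0.320000000000000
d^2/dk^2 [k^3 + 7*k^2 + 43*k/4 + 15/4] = 6*k + 14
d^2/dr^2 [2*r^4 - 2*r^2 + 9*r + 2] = 24*r^2 - 4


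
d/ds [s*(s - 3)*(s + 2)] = 3*s^2 - 2*s - 6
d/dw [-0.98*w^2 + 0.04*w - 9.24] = 0.04 - 1.96*w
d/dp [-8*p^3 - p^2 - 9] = 2*p*(-12*p - 1)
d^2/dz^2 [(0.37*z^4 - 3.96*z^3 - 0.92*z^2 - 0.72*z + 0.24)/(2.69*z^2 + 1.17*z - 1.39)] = (5.35471399999999*z^6 + 6.98700600000001*z^5 - 5.26184400000002*z^4 - 54.712008*z^3 + 36.999564*z^2 - 57.527496*z - 3.445096)/(19.465109*z^6 + 25.398711*z^5 - 19.127514*z^4 - 24.646869*z^3 + 9.883734*z^2 + 6.781671*z - 2.685619)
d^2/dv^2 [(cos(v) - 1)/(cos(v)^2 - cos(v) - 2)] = (9*sin(v)^4*cos(v) - 3*sin(v)^4 + 11*sin(v)^2 - 11*cos(v)/4 + 21*cos(3*v)/4 - cos(5*v)/2 + 2)/(sin(v)^2 + cos(v) + 1)^3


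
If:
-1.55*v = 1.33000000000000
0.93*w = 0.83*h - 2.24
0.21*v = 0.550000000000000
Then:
No Solution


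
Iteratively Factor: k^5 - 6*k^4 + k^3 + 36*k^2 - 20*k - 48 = (k + 2)*(k^4 - 8*k^3 + 17*k^2 + 2*k - 24) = (k + 1)*(k + 2)*(k^3 - 9*k^2 + 26*k - 24) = (k - 3)*(k + 1)*(k + 2)*(k^2 - 6*k + 8) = (k - 4)*(k - 3)*(k + 1)*(k + 2)*(k - 2)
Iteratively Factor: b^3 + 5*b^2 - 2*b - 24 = (b - 2)*(b^2 + 7*b + 12) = (b - 2)*(b + 4)*(b + 3)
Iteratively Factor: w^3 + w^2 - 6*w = (w - 2)*(w^2 + 3*w) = (w - 2)*(w + 3)*(w)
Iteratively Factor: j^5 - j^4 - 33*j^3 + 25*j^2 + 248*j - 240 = (j - 1)*(j^4 - 33*j^2 - 8*j + 240) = (j - 5)*(j - 1)*(j^3 + 5*j^2 - 8*j - 48) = (j - 5)*(j - 3)*(j - 1)*(j^2 + 8*j + 16) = (j - 5)*(j - 3)*(j - 1)*(j + 4)*(j + 4)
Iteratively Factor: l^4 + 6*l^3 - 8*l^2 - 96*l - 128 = (l + 4)*(l^3 + 2*l^2 - 16*l - 32) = (l - 4)*(l + 4)*(l^2 + 6*l + 8) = (l - 4)*(l + 2)*(l + 4)*(l + 4)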